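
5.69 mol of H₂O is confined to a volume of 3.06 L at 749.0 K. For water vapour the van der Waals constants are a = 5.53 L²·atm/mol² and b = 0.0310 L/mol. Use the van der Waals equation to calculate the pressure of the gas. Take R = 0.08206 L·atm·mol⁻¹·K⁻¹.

P ≈ 102.2 atm

P = nRT/(V − nb) − a n²/V²
nRT/(V − nb) = (5.69)(0.08206)(749.0)/(3.06 − 5.69×0.0310) = 349.72/2.8836 = 121.28 atm
a n²/V² = (5.53)(5.69)²/(3.06)² = 19.121 atm
P = 121.28 − 19.121 = 102.2 atm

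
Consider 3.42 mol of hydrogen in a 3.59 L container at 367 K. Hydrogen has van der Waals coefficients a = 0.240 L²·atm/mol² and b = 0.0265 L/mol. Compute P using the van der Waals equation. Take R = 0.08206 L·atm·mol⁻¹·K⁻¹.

P = nRT/(V − nb) − a n²/V²
nRT/(V − nb) = (3.42)(0.08206)(367)/(3.59 − 3.42×0.0265) = 103.00/3.4994 = 29.434 atm
a n²/V² = (0.240)(3.42)²/(3.59)² = 0.21781 atm
P = 29.434 − 0.21781 = 29.22 atm

P ≈ 29.22 atm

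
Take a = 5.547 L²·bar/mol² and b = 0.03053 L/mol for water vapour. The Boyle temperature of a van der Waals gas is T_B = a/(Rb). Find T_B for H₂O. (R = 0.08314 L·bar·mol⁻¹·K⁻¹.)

For a van der Waals gas the second virial coefficient B₂ = b − a/(RT) vanishes at T_B = a/(Rb).
T_B = 5.547/(0.08314×0.03053) = 5.547/0.0025383 = 2185 K

T_B ≈ 2185 K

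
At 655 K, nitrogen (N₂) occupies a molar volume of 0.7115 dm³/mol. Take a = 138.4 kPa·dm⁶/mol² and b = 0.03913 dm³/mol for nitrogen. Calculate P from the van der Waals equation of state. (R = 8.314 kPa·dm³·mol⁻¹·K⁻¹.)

P = RT/(V_m − b) − a/V_m²
RT/(V_m − b) = (8.314)(655)/(0.7115 − 0.03913) = 5445.7/0.67237 = 8099.3 kPa
a/V_m² = 138.4/(0.7115)² = 273.39 kPa
P = 8099.3 − 273.39 = 7826 kPa

P ≈ 7826 kPa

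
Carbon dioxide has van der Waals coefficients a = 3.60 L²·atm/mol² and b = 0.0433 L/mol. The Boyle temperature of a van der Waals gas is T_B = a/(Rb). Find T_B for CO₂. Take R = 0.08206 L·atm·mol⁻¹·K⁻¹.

T_B ≈ 1013 K

For a van der Waals gas the second virial coefficient B₂ = b − a/(RT) vanishes at T_B = a/(Rb).
T_B = 3.60/(0.08206×0.0433) = 3.60/0.0035532 = 1013 K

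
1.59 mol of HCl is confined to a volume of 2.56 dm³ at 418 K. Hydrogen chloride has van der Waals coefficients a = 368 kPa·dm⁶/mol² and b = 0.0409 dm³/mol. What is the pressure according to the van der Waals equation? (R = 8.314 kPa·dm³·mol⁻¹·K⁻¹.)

P = nRT/(V − nb) − a n²/V²
nRT/(V − nb) = (1.59)(8.314)(418)/(2.56 − 1.59×0.0409) = 5525.7/2.4950 = 2214.7 kPa
a n²/V² = (368)(1.59)²/(2.56)² = 141.96 kPa
P = 2214.7 − 141.96 = 2073 kPa

P ≈ 2073 kPa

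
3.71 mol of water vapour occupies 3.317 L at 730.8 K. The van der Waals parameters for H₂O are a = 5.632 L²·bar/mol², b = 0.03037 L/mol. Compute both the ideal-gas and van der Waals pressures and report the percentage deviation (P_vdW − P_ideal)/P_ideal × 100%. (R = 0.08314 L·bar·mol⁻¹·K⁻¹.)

Ideal: P_ideal = nRT/V = (3.71)(0.08314)(730.8)/3.317 = 67.9574 bar
vdW: P = nRT/(V − nb) − a n²/V² = 225.415/3.20433 − 77.5194/11.0025 = 70.3470 − 7.04562 = 63.3014 bar
% deviation = (63.3014 − 67.9574)/67.9574 × 100% = -6.85%

-6.85 %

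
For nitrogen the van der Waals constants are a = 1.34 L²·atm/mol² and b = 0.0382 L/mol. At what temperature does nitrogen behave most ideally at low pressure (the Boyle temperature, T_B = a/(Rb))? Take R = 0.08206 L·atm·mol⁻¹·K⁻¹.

T_B ≈ 427.5 K

For a van der Waals gas the second virial coefficient B₂ = b − a/(RT) vanishes at T_B = a/(Rb).
T_B = 1.34/(0.08206×0.0382) = 1.34/0.0031347 = 427.5 K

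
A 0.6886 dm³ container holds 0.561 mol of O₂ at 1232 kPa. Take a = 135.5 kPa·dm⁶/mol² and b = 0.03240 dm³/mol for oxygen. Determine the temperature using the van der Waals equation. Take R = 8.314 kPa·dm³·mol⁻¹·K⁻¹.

T ≈ 190.0 K

T = (P + a n²/V²)(V − nb)/(nR)
P + a n²/V² = 1232 + (135.5)(0.561)²/(0.6886)² = 1321.9 kPa
V − nb = 0.6886 − (0.561)(0.03240) = 0.67042 dm³
T = (1321.9)(0.67042)/((0.561)(8.314)) = 190.0 K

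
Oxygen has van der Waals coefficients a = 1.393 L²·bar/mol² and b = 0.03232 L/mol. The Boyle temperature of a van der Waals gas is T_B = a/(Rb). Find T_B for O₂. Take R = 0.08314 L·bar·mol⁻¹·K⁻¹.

T_B ≈ 518.4 K

For a van der Waals gas the second virial coefficient B₂ = b − a/(RT) vanishes at T_B = a/(Rb).
T_B = 1.393/(0.08314×0.03232) = 1.393/0.0026871 = 518.4 K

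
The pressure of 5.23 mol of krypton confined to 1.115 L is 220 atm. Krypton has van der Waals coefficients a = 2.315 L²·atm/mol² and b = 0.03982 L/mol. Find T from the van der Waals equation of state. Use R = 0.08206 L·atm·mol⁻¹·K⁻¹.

T = (P + a n²/V²)(V − nb)/(nR)
P + a n²/V² = 220 + (2.315)(5.23)²/(1.115)² = 270.93 atm
V − nb = 1.115 − (5.23)(0.03982) = 0.90674 L
T = (270.93)(0.90674)/((5.23)(0.08206)) = 572.4 K

T ≈ 572.4 K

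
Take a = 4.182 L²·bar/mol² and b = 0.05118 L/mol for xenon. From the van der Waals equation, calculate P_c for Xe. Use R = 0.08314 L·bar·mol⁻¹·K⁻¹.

P_c ≈ 59.13 bar

For a van der Waals gas, P_c = a/(27b²).
P_c = 4.182/(27×(0.05118)²) = 4.182/0.070724 = 59.13 bar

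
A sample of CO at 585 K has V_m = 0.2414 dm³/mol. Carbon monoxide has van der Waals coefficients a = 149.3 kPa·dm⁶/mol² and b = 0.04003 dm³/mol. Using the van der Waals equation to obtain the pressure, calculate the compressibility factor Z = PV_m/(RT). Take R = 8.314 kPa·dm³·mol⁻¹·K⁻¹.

Z ≈ 1.072

P = RT/(V_m − b) − a/V_m² = (8.314)(585)/(0.2414 − 0.04003) − 149.3/(0.2414)²
  = 4863.7/0.20137 − 2562.0 = 24153 − 2562.0 = 21591 kPa
Z = PV_m/(RT) = (21591)(0.2414)/((8.314)(585)) = 5212.1/4863.7 = 1.072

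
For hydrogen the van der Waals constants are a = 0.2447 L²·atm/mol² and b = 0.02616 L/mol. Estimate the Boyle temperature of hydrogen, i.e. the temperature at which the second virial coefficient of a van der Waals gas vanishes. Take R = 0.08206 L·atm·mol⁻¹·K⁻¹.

For a van der Waals gas the second virial coefficient B₂ = b − a/(RT) vanishes at T_B = a/(Rb).
T_B = 0.2447/(0.08206×0.02616) = 0.2447/0.0021467 = 114.0 K

T_B ≈ 114.0 K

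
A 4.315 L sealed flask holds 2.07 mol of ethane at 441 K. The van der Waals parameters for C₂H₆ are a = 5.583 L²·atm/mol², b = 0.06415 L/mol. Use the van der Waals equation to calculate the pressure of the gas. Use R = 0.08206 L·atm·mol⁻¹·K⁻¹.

P ≈ 16.63 atm

P = nRT/(V − nb) − a n²/V²
nRT/(V − nb) = (2.07)(0.08206)(441)/(4.315 − 2.07×0.06415) = 74.910/4.1822 = 17.912 atm
a n²/V² = (5.583)(2.07)²/(4.315)² = 1.2848 atm
P = 17.912 − 1.2848 = 16.63 atm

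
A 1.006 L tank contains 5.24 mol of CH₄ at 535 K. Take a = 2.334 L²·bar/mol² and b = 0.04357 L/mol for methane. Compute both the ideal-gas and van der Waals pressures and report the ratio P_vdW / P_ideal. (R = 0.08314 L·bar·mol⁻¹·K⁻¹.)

Ideal: P_ideal = nRT/V = (5.24)(0.08314)(535)/1.006 = 231.685 bar
vdW: P = nRT/(V − nb) − a n²/V² = 233.075/0.777693 − 64.0860/1.01204 = 299.701 − 63.3236 = 236.377 bar
Ratio = 236.377/231.685 = 1.020

P_vdW / P_ideal ≈ 1.020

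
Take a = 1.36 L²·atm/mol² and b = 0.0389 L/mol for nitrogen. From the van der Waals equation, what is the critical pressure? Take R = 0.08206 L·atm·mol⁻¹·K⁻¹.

P_c ≈ 33.29 atm

For a van der Waals gas, P_c = a/(27b²).
P_c = 1.36/(27×(0.0389)²) = 1.36/0.040857 = 33.29 atm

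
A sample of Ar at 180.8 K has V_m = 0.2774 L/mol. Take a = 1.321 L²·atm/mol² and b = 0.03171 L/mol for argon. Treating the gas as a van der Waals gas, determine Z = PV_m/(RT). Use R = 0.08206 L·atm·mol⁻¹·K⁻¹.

P = RT/(V_m − b) − a/V_m² = (0.08206)(180.8)/(0.2774 − 0.03171) − 1.321/(0.2774)²
  = 14.836/0.24569 − 17.167 = 60.385 − 17.167 = 43.218 atm
Z = PV_m/(RT) = (43.218)(0.2774)/((0.08206)(180.8)) = 11.989/14.836 = 0.8081

Z ≈ 0.8081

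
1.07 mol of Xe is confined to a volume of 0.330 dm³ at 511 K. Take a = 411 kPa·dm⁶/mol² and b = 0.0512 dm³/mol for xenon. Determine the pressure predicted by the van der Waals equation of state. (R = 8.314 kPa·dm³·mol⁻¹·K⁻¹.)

P = nRT/(V − nb) − a n²/V²
nRT/(V − nb) = (1.07)(8.314)(511)/(0.330 − 1.07×0.0512) = 4545.8/0.27522 = 16517 kPa
a n²/V² = (411)(1.07)²/(0.330)² = 4321.0 kPa
P = 16517 − 4321.0 = 12196 kPa

P ≈ 12196 kPa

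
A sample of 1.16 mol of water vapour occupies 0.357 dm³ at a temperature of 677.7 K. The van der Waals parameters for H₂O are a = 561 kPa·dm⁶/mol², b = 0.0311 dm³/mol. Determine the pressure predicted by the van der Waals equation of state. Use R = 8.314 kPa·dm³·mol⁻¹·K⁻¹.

P ≈ 14443 kPa

P = nRT/(V − nb) − a n²/V²
nRT/(V − nb) = (1.16)(8.314)(677.7)/(0.357 − 1.16×0.0311) = 6535.9/0.32092 = 20366 kPa
a n²/V² = (561)(1.16)²/(0.357)² = 5923.0 kPa
P = 20366 − 5923.0 = 14443 kPa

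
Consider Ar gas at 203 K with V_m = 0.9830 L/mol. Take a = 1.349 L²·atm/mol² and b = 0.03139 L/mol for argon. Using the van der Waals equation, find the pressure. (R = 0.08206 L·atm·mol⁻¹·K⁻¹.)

P ≈ 16.11 atm

P = RT/(V_m − b) − a/V_m²
RT/(V_m − b) = (0.08206)(203)/(0.9830 − 0.03139) = 16.658/0.95161 = 17.505 atm
a/V_m² = 1.349/(0.9830)² = 1.3961 atm
P = 17.505 − 1.3961 = 16.11 atm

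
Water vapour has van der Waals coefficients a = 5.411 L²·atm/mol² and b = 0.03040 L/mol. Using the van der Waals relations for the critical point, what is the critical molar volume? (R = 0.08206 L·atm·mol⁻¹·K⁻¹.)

V_m,c ≈ 0.09120 L/mol

For a van der Waals gas, V_m,c = 3b.
V_m,c = 3×0.03040 = 0.09120 L/mol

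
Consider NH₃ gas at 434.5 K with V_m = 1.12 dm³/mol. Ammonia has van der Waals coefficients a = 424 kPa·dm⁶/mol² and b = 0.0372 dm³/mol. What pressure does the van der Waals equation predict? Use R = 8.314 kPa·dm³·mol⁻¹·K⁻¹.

P = RT/(V_m − b) − a/V_m²
RT/(V_m − b) = (8.314)(434.5)/(1.12 − 0.0372) = 3612.4/1.0828 = 3336.2 kPa
a/V_m² = 424/(1.12)² = 338.01 kPa
P = 3336.2 − 338.01 = 2998 kPa

P ≈ 2998 kPa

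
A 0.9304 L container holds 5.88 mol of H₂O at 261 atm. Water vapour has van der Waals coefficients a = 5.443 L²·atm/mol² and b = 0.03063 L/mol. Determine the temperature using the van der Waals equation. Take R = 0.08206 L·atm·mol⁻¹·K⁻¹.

T ≈ 743.9 K

T = (P + a n²/V²)(V − nb)/(nR)
P + a n²/V² = 261 + (5.443)(5.88)²/(0.9304)² = 478.40 atm
V − nb = 0.9304 − (5.88)(0.03063) = 0.75030 L
T = (478.40)(0.75030)/((5.88)(0.08206)) = 743.9 K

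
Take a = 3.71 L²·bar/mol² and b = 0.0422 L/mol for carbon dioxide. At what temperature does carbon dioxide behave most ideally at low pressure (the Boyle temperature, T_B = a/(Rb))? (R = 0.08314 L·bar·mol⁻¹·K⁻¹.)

T_B ≈ 1057 K

For a van der Waals gas the second virial coefficient B₂ = b − a/(RT) vanishes at T_B = a/(Rb).
T_B = 3.71/(0.08314×0.0422) = 3.71/0.0035085 = 1057 K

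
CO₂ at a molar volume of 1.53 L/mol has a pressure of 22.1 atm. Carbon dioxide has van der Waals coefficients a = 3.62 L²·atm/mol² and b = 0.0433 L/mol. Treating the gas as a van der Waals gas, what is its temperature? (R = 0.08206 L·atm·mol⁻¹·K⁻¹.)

T = (P + a/V_m²)(V_m − b)/R
P + a/V_m² = 22.1 + 3.62/(1.53)² = 23.646 atm
V_m − b = 1.53 − 0.0433 = 1.4867 L/mol
T = (23.646)(1.4867)/0.08206 = 428.4 K

T ≈ 428.4 K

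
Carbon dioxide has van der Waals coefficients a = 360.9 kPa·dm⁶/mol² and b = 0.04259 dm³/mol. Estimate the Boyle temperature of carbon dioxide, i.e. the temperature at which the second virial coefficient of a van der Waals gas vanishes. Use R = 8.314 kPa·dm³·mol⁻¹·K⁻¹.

For a van der Waals gas the second virial coefficient B₂ = b − a/(RT) vanishes at T_B = a/(Rb).
T_B = 360.9/(8.314×0.04259) = 360.9/0.35409 = 1019 K

T_B ≈ 1019 K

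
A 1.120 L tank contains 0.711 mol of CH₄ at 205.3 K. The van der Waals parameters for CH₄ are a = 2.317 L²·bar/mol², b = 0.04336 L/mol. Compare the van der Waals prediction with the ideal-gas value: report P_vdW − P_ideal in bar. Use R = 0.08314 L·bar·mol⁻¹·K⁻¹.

Ideal: P_ideal = nRT/V = (0.711)(0.08314)(205.3)/1.120 = 10.8355 bar
vdW: P = nRT/(V − nb) − a n²/V² = 12.1358/1.08917 − 1.17129/1.25440 = 11.1422 − 0.933745 = 10.2085 bar
ΔP = 10.2085 − 10.8355 = -0.627 bar

ΔP ≈ -0.627 bar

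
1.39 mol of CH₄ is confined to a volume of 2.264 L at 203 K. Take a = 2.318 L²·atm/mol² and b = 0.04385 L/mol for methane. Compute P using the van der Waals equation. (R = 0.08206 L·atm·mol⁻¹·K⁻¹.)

P = nRT/(V − nb) − a n²/V²
nRT/(V − nb) = (1.39)(0.08206)(203)/(2.264 − 1.39×0.04385) = 23.155/2.2030 = 10.511 atm
a n²/V² = (2.318)(1.39)²/(2.264)² = 0.87376 atm
P = 10.511 − 0.87376 = 9.637 atm

P ≈ 9.637 atm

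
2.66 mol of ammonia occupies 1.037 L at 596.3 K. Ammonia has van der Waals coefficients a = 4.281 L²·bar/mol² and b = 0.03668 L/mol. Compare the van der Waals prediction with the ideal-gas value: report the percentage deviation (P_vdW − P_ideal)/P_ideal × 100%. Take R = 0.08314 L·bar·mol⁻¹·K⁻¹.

Ideal: P_ideal = nRT/V = (2.66)(0.08314)(596.3)/1.037 = 127.168 bar
vdW: P = nRT/(V − nb) − a n²/V² = 131.873/0.939431 − 30.2906/1.07537 = 140.375 − 28.1676 = 112.207 bar
% deviation = (112.207 − 127.168)/127.168 × 100% = -11.76%

-11.76 %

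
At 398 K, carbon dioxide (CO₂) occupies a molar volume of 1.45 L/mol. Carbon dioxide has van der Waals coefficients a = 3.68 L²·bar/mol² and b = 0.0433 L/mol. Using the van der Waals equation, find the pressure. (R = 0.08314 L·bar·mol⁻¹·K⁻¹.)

P = RT/(V_m − b) − a/V_m²
RT/(V_m − b) = (0.08314)(398)/(1.45 − 0.0433) = 33.090/1.4067 = 23.523 bar
a/V_m² = 3.68/(1.45)² = 1.7503 bar
P = 23.523 − 1.7503 = 21.77 bar

P ≈ 21.77 bar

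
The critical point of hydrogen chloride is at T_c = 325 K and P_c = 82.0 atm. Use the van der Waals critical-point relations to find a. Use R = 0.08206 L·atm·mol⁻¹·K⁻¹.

a ≈ 3.659 L²·atm/mol²

From T_c = 8a/(27Rb) and P_c = a/(27b²): a = 27 R² T_c²/(64 P_c).
a = 27×(0.08206)²×(325)²/(64×82.0) = 19204/5248.0 = 3.659 L²·atm/mol²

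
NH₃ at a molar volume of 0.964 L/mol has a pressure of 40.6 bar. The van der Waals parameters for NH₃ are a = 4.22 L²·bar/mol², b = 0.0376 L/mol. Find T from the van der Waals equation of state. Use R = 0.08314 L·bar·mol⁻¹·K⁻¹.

T ≈ 503.0 K

T = (P + a/V_m²)(V_m − b)/R
P + a/V_m² = 40.6 + 4.22/(0.964)² = 45.141 bar
V_m − b = 0.964 − 0.0376 = 0.92640 L/mol
T = (45.141)(0.92640)/0.08314 = 503.0 K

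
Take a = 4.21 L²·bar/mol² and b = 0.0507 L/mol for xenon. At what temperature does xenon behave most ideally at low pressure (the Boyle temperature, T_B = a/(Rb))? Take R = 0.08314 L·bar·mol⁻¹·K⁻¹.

T_B ≈ 998.8 K

For a van der Waals gas the second virial coefficient B₂ = b − a/(RT) vanishes at T_B = a/(Rb).
T_B = 4.21/(0.08314×0.0507) = 4.21/0.0042152 = 998.8 K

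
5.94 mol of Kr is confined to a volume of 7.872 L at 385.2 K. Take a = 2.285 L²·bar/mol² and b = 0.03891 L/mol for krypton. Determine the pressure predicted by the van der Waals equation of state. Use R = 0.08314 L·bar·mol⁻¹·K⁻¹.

P ≈ 23.60 bar

P = nRT/(V − nb) − a n²/V²
nRT/(V − nb) = (5.94)(0.08314)(385.2)/(7.872 − 5.94×0.03891) = 190.23/7.6409 = 24.896 bar
a n²/V² = (2.285)(5.94)²/(7.872)² = 1.3010 bar
P = 24.896 − 1.3010 = 23.60 bar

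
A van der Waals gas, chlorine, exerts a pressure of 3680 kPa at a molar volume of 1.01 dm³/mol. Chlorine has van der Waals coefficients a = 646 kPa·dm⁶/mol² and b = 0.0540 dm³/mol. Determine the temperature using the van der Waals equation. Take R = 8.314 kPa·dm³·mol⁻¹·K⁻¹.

T ≈ 496.0 K

T = (P + a/V_m²)(V_m − b)/R
P + a/V_m² = 3680 + 646/(1.01)² = 4313.3 kPa
V_m − b = 1.01 − 0.0540 = 0.95600 dm³/mol
T = (4313.3)(0.95600)/8.314 = 496.0 K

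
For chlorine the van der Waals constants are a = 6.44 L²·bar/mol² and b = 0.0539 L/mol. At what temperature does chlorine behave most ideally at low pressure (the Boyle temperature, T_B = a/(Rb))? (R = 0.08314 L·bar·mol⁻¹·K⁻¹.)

For a van der Waals gas the second virial coefficient B₂ = b − a/(RT) vanishes at T_B = a/(Rb).
T_B = 6.44/(0.08314×0.0539) = 6.44/0.0044812 = 1437 K

T_B ≈ 1437 K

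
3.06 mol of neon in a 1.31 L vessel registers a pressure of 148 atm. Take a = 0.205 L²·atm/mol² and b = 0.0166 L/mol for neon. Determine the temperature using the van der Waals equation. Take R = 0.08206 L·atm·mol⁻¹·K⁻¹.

T ≈ 747.8 K

T = (P + a n²/V²)(V − nb)/(nR)
P + a n²/V² = 148 + (0.205)(3.06)²/(1.31)² = 149.12 atm
V − nb = 1.31 − (3.06)(0.0166) = 1.2592 L
T = (149.12)(1.2592)/((3.06)(0.08206)) = 747.8 K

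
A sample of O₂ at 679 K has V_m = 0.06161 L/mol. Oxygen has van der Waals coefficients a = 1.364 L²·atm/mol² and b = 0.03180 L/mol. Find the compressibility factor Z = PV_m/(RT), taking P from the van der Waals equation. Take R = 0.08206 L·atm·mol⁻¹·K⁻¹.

Z ≈ 1.669

P = RT/(V_m − b) − a/V_m² = (0.08206)(679)/(0.06161 − 0.03180) − 1.364/(0.06161)²
  = 55.719/0.029810 − 359.35 = 1869.1 − 359.35 = 1509.8 atm
Z = PV_m/(RT) = (1509.8)(0.06161)/((0.08206)(679)) = 93.019/55.719 = 1.669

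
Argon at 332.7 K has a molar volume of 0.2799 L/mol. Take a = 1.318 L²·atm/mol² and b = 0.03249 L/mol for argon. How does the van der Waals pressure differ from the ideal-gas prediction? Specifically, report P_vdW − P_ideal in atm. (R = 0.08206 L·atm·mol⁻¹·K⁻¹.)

ΔP ≈ -4.01 atm

Ideal: P_ideal = RT/V_m = (0.08206)(332.7)/0.2799 = 97.5397 atm
vdW: P = RT/(V_m − b) − a/V_m² = 27.3014/0.247410 − 1.318/0.0783440 = 110.349 − 16.8232 = 93.526 atm
ΔP = 93.526 − 97.5397 = -4.01 atm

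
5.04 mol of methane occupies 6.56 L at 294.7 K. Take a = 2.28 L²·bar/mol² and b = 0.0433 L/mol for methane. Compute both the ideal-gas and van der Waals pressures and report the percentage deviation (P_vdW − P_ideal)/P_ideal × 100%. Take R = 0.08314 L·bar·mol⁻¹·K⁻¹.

Ideal: P_ideal = nRT/V = (5.04)(0.08314)(294.7)/6.56 = 18.8242 bar
vdW: P = nRT/(V − nb) − a n²/V² = 123.487/6.34177 − 57.9156/43.0336 = 19.4720 − 1.34582 = 18.1262 bar
% deviation = (18.1262 − 18.8242)/18.8242 × 100% = -3.71%

-3.71 %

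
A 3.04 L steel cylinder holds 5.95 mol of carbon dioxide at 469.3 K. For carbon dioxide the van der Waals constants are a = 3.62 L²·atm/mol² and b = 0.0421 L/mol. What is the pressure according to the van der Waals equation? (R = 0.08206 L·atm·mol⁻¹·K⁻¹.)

P ≈ 68.28 atm

P = nRT/(V − nb) − a n²/V²
nRT/(V − nb) = (5.95)(0.08206)(469.3)/(3.04 − 5.95×0.0421) = 229.14/2.7895 = 82.144 atm
a n²/V² = (3.62)(5.95)²/(3.04)² = 13.867 atm
P = 82.144 − 13.867 = 68.28 atm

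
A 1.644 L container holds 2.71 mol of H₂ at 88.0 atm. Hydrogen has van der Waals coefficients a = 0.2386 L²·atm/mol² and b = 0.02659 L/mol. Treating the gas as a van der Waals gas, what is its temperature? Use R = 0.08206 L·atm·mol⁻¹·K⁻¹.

T ≈ 626.6 K

T = (P + a n²/V²)(V − nb)/(nR)
P + a n²/V² = 88.0 + (0.2386)(2.71)²/(1.644)² = 88.648 atm
V − nb = 1.644 − (2.71)(0.02659) = 1.5719 L
T = (88.648)(1.5719)/((2.71)(0.08206)) = 626.6 K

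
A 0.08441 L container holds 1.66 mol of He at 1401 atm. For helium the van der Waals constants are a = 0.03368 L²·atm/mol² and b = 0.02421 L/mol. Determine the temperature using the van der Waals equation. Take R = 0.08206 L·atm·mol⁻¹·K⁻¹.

T = (P + a n²/V²)(V − nb)/(nR)
P + a n²/V² = 1401 + (0.03368)(1.66)²/(0.08441)² = 1414.0 atm
V − nb = 0.08441 − (1.66)(0.02421) = 0.044221 L
T = (1414.0)(0.044221)/((1.66)(0.08206)) = 459.0 K

T ≈ 459.0 K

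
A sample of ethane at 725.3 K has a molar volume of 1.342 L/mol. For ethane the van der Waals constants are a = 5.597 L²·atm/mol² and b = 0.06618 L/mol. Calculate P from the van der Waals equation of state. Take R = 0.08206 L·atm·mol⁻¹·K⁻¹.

P ≈ 43.54 atm

P = RT/(V_m − b) − a/V_m²
RT/(V_m − b) = (0.08206)(725.3)/(1.342 − 0.06618) = 59.518/1.2758 = 46.652 atm
a/V_m² = 5.597/(1.342)² = 3.1078 atm
P = 46.652 − 3.1078 = 43.54 atm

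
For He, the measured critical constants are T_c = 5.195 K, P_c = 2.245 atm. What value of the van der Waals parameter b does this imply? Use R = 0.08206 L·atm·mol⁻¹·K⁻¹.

From T_c = 8a/(27Rb) and P_c = a/(27b²): b = R T_c/(8 P_c).
b = (0.08206)(5.195)/(8×2.245) = 0.42630/17.960 = 0.02374 L/mol

b ≈ 0.02374 L/mol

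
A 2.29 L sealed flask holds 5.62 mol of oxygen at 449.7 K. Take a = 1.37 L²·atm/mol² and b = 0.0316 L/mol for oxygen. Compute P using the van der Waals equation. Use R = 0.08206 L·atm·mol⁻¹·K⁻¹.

P ≈ 89.93 atm

P = nRT/(V − nb) − a n²/V²
nRT/(V − nb) = (5.62)(0.08206)(449.7)/(2.29 − 5.62×0.0316) = 207.39/2.1124 = 98.177 atm
a n²/V² = (1.37)(5.62)²/(2.29)² = 8.2513 atm
P = 98.177 − 8.2513 = 89.93 atm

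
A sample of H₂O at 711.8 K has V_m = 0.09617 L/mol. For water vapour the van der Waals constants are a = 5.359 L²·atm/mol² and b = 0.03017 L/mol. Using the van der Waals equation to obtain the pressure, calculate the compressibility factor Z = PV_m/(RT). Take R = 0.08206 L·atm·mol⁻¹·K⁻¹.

P = RT/(V_m − b) − a/V_m² = (0.08206)(711.8)/(0.09617 − 0.03017) − 5.359/(0.09617)²
  = 58.410/0.066000 − 579.43 = 885.00 − 579.43 = 305.57 atm
Z = PV_m/(RT) = (305.57)(0.09617)/((0.08206)(711.8)) = 29.387/58.410 = 0.5031

Z ≈ 0.5031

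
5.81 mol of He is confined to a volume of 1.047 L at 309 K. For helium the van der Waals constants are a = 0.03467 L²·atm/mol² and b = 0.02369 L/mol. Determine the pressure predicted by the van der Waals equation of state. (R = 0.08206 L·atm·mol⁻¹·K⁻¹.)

P ≈ 160.9 atm

P = nRT/(V − nb) − a n²/V²
nRT/(V − nb) = (5.81)(0.08206)(309)/(1.047 − 5.81×0.02369) = 147.32/0.90936 = 162.00 atm
a n²/V² = (0.03467)(5.81)²/(1.047)² = 1.0676 atm
P = 162.00 − 1.0676 = 160.9 atm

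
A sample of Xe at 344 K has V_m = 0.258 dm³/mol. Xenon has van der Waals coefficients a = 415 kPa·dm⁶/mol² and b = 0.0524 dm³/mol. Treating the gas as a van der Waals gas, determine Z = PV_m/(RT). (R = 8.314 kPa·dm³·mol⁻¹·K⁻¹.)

P = RT/(V_m − b) − a/V_m² = (8.314)(344)/(0.258 − 0.0524) − 415/(0.258)²
  = 2860.0/0.20560 − 6234.6 = 13911 − 6234.6 = 7676 kPa
Z = PV_m/(RT) = (7676)(0.258)/((8.314)(344)) = 1980.4/2860.0 = 0.6924

Z ≈ 0.6924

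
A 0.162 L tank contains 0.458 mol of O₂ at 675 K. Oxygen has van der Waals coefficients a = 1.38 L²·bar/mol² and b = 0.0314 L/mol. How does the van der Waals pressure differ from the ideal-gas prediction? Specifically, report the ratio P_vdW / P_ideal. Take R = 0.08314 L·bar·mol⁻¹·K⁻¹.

Ideal: P_ideal = nRT/V = (0.458)(0.08314)(675)/0.162 = 158.659 bar
vdW: P = nRT/(V − nb) − a n²/V² = 25.7027/0.147619 − 0.289474/0.0262440 = 174.115 − 11.0301 = 163.085 bar
Ratio = 163.085/158.659 = 1.028

P_vdW / P_ideal ≈ 1.028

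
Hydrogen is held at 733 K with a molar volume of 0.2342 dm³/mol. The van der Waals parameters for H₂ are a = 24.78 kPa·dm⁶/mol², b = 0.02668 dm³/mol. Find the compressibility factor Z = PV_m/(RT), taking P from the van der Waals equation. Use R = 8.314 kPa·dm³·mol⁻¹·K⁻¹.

P = RT/(V_m − b) − a/V_m² = (8.314)(733)/(0.2342 − 0.02668) − 24.78/(0.2342)²
  = 6094.2/0.20752 − 451.78 = 29367 − 451.78 = 28915 kPa
Z = PV_m/(RT) = (28915)(0.2342)/((8.314)(733)) = 6771.9/6094.2 = 1.111

Z ≈ 1.111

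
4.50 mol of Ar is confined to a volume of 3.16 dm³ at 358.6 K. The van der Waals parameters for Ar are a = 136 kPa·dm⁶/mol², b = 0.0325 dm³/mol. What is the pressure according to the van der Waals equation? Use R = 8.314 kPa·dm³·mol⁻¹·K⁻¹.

P ≈ 4176 kPa

P = nRT/(V − nb) − a n²/V²
nRT/(V − nb) = (4.50)(8.314)(358.6)/(3.16 − 4.50×0.0325) = 13416/3.0138 = 4451.5 kPa
a n²/V² = (136)(4.50)²/(3.16)² = 275.80 kPa
P = 4451.5 − 275.80 = 4176 kPa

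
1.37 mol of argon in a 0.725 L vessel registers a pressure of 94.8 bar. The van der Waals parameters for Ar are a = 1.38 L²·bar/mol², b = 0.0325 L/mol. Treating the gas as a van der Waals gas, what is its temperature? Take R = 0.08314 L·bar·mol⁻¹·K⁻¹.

T ≈ 595.8 K

T = (P + a n²/V²)(V − nb)/(nR)
P + a n²/V² = 94.8 + (1.38)(1.37)²/(0.725)² = 99.728 bar
V − nb = 0.725 − (1.37)(0.0325) = 0.68048 L
T = (99.728)(0.68048)/((1.37)(0.08314)) = 595.8 K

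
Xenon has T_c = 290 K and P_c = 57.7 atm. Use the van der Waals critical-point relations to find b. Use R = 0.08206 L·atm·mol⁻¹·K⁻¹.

From T_c = 8a/(27Rb) and P_c = a/(27b²): b = R T_c/(8 P_c).
b = (0.08206)(290)/(8×57.7) = 23.797/461.60 = 0.05155 L/mol

b ≈ 0.05155 L/mol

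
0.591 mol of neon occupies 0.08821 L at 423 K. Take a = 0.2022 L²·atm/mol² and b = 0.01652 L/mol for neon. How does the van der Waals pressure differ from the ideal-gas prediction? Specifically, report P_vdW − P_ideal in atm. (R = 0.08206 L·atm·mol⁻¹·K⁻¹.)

ΔP ≈ 19.87 atm

Ideal: P_ideal = nRT/V = (0.591)(0.08206)(423)/0.08821 = 232.563 atm
vdW: P = nRT/(V − nb) − a n²/V² = 20.5144/0.0784467 − 0.0706246/0.00778100 = 261.507 − 9.07655 = 252.430 atm
ΔP = 252.430 − 232.563 = 19.87 atm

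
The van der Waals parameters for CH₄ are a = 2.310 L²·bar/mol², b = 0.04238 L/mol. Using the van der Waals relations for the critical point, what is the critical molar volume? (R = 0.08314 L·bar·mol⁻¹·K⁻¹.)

For a van der Waals gas, V_m,c = 3b.
V_m,c = 3×0.04238 = 0.1271 L/mol

V_m,c ≈ 0.1271 L/mol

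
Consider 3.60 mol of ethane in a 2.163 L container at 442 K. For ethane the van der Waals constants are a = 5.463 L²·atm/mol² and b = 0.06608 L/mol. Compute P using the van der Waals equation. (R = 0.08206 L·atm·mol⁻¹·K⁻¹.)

P = nRT/(V − nb) − a n²/V²
nRT/(V − nb) = (3.60)(0.08206)(442)/(2.163 − 3.60×0.06608) = 130.57/1.9251 = 67.825 atm
a n²/V² = (5.463)(3.60)²/(2.163)² = 15.133 atm
P = 67.825 − 15.133 = 52.69 atm

P ≈ 52.69 atm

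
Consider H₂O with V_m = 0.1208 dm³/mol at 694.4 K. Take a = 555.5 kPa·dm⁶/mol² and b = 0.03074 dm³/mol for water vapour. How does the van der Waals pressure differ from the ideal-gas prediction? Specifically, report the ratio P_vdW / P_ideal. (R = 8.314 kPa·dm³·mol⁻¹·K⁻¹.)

P_vdW / P_ideal ≈ 0.5448

Ideal: P_ideal = RT/V_m = (8.314)(694.4)/0.1208 = 47791.7 kPa
vdW: P = RT/(V_m − b) − a/V_m² = 5773.24/0.0900600 − 555.5/0.0145926 = 64104.4 − 38067.2 = 26037.2 kPa
Ratio = 26037.2/47791.7 = 0.5448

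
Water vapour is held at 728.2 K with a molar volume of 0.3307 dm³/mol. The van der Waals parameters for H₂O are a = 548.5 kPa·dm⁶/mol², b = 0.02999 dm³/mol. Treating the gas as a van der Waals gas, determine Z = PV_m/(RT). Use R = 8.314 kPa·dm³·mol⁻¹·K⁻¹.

Z ≈ 0.8258

P = RT/(V_m − b) − a/V_m² = (8.314)(728.2)/(0.3307 − 0.02999) − 548.5/(0.3307)²
  = 6054.3/0.30071 − 5015.4 = 20133 − 5015.4 = 15118 kPa
Z = PV_m/(RT) = (15118)(0.3307)/((8.314)(728.2)) = 4999.5/6054.3 = 0.8258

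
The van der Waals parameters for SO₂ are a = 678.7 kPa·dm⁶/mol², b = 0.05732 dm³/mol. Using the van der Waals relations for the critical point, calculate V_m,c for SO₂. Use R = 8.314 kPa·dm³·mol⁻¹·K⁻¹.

For a van der Waals gas, V_m,c = 3b.
V_m,c = 3×0.05732 = 0.1720 dm³/mol

V_m,c ≈ 0.1720 dm³/mol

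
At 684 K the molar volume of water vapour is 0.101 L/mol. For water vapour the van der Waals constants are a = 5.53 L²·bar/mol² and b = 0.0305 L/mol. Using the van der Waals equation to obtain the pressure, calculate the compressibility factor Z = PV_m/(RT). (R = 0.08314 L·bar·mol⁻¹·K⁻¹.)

Z ≈ 0.4698

P = RT/(V_m − b) − a/V_m² = (0.08314)(684)/(0.101 − 0.0305) − 5.53/(0.101)²
  = 56.868/0.070500 − 542.10 = 806.64 − 542.10 = 264.54 bar
Z = PV_m/(RT) = (264.54)(0.101)/((0.08314)(684)) = 26.719/56.868 = 0.4698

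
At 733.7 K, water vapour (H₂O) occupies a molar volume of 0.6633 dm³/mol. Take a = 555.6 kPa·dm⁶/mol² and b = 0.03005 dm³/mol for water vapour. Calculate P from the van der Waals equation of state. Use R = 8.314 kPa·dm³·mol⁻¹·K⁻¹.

P ≈ 8370 kPa

P = RT/(V_m − b) − a/V_m²
RT/(V_m − b) = (8.314)(733.7)/(0.6633 − 0.03005) = 6100.0/0.63325 = 9632.8 kPa
a/V_m² = 555.6/(0.6633)² = 1262.8 kPa
P = 9632.8 − 1262.8 = 8370 kPa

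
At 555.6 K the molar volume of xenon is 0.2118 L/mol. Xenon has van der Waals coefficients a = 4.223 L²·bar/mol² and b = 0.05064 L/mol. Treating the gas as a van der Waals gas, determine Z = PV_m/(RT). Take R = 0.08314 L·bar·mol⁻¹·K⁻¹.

P = RT/(V_m − b) − a/V_m² = (0.08314)(555.6)/(0.2118 − 0.05064) − 4.223/(0.2118)²
  = 46.193/0.16116 − 94.139 = 286.63 − 94.139 = 192.49 bar
Z = PV_m/(RT) = (192.49)(0.2118)/((0.08314)(555.6)) = 40.769/46.193 = 0.8826

Z ≈ 0.8826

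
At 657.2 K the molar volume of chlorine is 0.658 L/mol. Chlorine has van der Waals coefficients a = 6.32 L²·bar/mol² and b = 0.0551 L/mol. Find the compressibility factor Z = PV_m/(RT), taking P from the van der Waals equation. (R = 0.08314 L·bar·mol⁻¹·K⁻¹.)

P = RT/(V_m − b) − a/V_m² = (0.08314)(657.2)/(0.658 − 0.0551) − 6.32/(0.658)²
  = 54.640/0.60290 − 14.597 = 90.629 − 14.597 = 76.032 bar
Z = PV_m/(RT) = (76.032)(0.658)/((0.08314)(657.2)) = 50.029/54.640 = 0.9156

Z ≈ 0.9156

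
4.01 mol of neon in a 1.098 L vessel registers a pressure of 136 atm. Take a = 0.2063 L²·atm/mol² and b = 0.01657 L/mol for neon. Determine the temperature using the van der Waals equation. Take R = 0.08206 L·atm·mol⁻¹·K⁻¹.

T = (P + a n²/V²)(V − nb)/(nR)
P + a n²/V² = 136 + (0.2063)(4.01)²/(1.098)² = 138.75 atm
V − nb = 1.098 − (4.01)(0.01657) = 1.0316 L
T = (138.75)(1.0316)/((4.01)(0.08206)) = 435.0 K

T ≈ 435.0 K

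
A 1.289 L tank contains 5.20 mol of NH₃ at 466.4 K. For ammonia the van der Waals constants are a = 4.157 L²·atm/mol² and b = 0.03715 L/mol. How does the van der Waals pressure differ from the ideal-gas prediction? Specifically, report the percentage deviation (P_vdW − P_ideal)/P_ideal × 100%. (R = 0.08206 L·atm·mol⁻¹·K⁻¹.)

-26.19 %

Ideal: P_ideal = nRT/V = (5.20)(0.08206)(466.4)/1.289 = 154.398 atm
vdW: P = nRT/(V − nb) − a n²/V² = 199.018/1.09582 − 112.405/1.66152 = 181.616 − 67.6519 = 113.964 atm
% deviation = (113.964 − 154.398)/154.398 × 100% = -26.19%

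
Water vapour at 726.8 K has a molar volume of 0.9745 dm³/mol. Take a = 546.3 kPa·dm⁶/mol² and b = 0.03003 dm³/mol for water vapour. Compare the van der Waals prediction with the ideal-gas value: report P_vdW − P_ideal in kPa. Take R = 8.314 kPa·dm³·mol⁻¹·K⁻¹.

ΔP ≈ -378.1 kPa

Ideal: P_ideal = RT/V_m = (8.314)(726.8)/0.9745 = 6200.73 kPa
vdW: P = RT/(V_m − b) − a/V_m² = 6042.62/0.944470 − 546.3/0.949650 = 6397.90 − 575.265 = 5822.64 kPa
ΔP = 5822.64 − 6200.73 = -378.1 kPa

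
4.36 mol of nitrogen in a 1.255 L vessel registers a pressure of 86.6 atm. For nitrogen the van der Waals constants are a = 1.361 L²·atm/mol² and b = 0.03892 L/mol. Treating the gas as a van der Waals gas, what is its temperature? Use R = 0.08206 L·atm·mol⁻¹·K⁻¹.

T ≈ 312.5 K

T = (P + a n²/V²)(V − nb)/(nR)
P + a n²/V² = 86.6 + (1.361)(4.36)²/(1.255)² = 103.03 atm
V − nb = 1.255 − (4.36)(0.03892) = 1.0853 L
T = (103.03)(1.0853)/((4.36)(0.08206)) = 312.5 K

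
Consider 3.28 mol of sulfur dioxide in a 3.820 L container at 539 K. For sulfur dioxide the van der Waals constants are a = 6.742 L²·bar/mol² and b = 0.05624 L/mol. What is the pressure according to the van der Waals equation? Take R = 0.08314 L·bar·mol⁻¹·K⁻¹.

P = nRT/(V − nb) − a n²/V²
nRT/(V − nb) = (3.28)(0.08314)(539)/(3.820 − 3.28×0.05624) = 146.98/3.6355 = 40.429 bar
a n²/V² = (6.742)(3.28)²/(3.820)² = 4.9706 bar
P = 40.429 − 4.9706 = 35.46 bar

P ≈ 35.46 bar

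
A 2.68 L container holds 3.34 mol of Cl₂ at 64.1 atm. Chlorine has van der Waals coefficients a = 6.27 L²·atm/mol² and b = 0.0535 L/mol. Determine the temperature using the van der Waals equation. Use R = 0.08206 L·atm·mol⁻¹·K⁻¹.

T = (P + a n²/V²)(V − nb)/(nR)
P + a n²/V² = 64.1 + (6.27)(3.34)²/(2.68)² = 73.838 atm
V − nb = 2.68 − (3.34)(0.0535) = 2.5013 L
T = (73.838)(2.5013)/((3.34)(0.08206)) = 673.9 K

T ≈ 673.9 K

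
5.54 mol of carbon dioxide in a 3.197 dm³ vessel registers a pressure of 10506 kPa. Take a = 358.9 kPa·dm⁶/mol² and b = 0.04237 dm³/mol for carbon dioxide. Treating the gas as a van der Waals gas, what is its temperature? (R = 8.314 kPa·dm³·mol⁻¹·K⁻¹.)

T ≈ 745.0 K

T = (P + a n²/V²)(V − nb)/(nR)
P + a n²/V² = 10506 + (358.9)(5.54)²/(3.197)² = 11584 kPa
V − nb = 3.197 − (5.54)(0.04237) = 2.9623 dm³
T = (11584)(2.9623)/((5.54)(8.314)) = 745.0 K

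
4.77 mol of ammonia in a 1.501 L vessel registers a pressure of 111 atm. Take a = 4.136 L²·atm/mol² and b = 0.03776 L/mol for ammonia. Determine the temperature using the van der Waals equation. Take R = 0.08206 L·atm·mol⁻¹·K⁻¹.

T = (P + a n²/V²)(V − nb)/(nR)
P + a n²/V² = 111 + (4.136)(4.77)²/(1.501)² = 152.77 atm
V − nb = 1.501 − (4.77)(0.03776) = 1.3209 L
T = (152.77)(1.3209)/((4.77)(0.08206)) = 515.5 K

T ≈ 515.5 K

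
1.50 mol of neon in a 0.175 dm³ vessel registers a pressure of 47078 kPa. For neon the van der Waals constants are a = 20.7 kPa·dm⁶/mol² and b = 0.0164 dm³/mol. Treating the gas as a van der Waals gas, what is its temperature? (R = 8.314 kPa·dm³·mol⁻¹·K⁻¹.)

T ≈ 586.1 K

T = (P + a n²/V²)(V − nb)/(nR)
P + a n²/V² = 47078 + (20.7)(1.50)²/(0.175)² = 48599 kPa
V − nb = 0.175 − (1.50)(0.0164) = 0.15040 dm³
T = (48599)(0.15040)/((1.50)(8.314)) = 586.1 K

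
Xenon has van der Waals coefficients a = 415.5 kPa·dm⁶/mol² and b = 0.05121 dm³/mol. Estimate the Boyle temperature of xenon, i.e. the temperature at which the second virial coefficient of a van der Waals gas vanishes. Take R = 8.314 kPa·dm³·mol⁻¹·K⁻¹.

For a van der Waals gas the second virial coefficient B₂ = b − a/(RT) vanishes at T_B = a/(Rb).
T_B = 415.5/(8.314×0.05121) = 415.5/0.42576 = 975.9 K

T_B ≈ 975.9 K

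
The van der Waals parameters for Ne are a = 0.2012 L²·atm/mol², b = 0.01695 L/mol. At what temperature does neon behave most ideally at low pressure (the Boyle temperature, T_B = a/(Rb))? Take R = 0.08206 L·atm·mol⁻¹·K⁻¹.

T_B ≈ 144.7 K

For a van der Waals gas the second virial coefficient B₂ = b − a/(RT) vanishes at T_B = a/(Rb).
T_B = 0.2012/(0.08206×0.01695) = 0.2012/0.0013909 = 144.7 K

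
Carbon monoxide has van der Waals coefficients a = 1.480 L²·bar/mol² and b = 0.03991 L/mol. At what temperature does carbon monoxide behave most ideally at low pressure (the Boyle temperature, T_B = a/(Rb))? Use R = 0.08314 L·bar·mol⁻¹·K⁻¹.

For a van der Waals gas the second virial coefficient B₂ = b − a/(RT) vanishes at T_B = a/(Rb).
T_B = 1.480/(0.08314×0.03991) = 1.480/0.0033181 = 446.0 K

T_B ≈ 446.0 K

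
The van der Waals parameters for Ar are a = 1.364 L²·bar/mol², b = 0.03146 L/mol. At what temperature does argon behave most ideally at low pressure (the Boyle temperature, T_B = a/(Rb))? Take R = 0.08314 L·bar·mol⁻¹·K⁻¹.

T_B ≈ 521.5 K

For a van der Waals gas the second virial coefficient B₂ = b − a/(RT) vanishes at T_B = a/(Rb).
T_B = 1.364/(0.08314×0.03146) = 1.364/0.0026156 = 521.5 K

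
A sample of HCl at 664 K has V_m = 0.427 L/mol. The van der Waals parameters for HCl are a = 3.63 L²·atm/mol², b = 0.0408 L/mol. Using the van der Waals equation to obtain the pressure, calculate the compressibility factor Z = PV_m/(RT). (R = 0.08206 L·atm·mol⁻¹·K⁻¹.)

P = RT/(V_m − b) − a/V_m² = (0.08206)(664)/(0.427 − 0.0408) − 3.63/(0.427)²
  = 54.488/0.38620 − 19.909 = 141.09 − 19.909 = 121.18 atm
Z = PV_m/(RT) = (121.18)(0.427)/((0.08206)(664)) = 51.744/54.488 = 0.9496

Z ≈ 0.9496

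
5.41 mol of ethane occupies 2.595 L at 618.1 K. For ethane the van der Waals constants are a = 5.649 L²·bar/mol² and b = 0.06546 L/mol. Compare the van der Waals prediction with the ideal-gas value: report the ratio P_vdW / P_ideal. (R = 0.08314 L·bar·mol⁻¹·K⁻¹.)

Ideal: P_ideal = nRT/V = (5.41)(0.08314)(618.1)/2.595 = 107.134 bar
vdW: P = nRT/(V − nb) − a n²/V² = 278.014/2.24086 − 165.335/6.73403 = 124.066 − 24.5522 = 99.514 bar
Ratio = 99.514/107.134 = 0.9289

P_vdW / P_ideal ≈ 0.9289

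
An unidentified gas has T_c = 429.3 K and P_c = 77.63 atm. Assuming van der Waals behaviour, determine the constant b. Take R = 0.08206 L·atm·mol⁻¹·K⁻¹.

From T_c = 8a/(27Rb) and P_c = a/(27b²): b = R T_c/(8 P_c).
b = (0.08206)(429.3)/(8×77.63) = 35.228/621.04 = 0.05672 L/mol

b ≈ 0.05672 L/mol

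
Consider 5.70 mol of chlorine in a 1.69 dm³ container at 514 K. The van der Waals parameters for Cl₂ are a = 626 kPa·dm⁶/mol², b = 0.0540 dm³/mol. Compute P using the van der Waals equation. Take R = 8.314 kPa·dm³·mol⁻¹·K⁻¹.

P = nRT/(V − nb) − a n²/V²
nRT/(V − nb) = (5.70)(8.314)(514)/(1.69 − 5.70×0.0540) = 24358/1.3822 = 17623 kPa
a n²/V² = (626)(5.70)²/(1.69)² = 7121.2 kPa
P = 17623 − 7121.2 = 10502 kPa

P ≈ 10502 kPa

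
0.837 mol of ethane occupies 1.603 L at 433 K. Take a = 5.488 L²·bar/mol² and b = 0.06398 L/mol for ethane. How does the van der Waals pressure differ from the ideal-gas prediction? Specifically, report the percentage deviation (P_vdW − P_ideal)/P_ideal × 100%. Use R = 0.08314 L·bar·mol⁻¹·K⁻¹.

Ideal: P_ideal = nRT/V = (0.837)(0.08314)(433)/1.603 = 18.7971 bar
vdW: P = nRT/(V − nb) − a n²/V² = 30.1317/1.54945 − 3.84472/2.56961 = 19.4467 − 1.49623 = 17.9505 bar
% deviation = (17.9505 − 18.7971)/18.7971 × 100% = -4.50%

-4.50 %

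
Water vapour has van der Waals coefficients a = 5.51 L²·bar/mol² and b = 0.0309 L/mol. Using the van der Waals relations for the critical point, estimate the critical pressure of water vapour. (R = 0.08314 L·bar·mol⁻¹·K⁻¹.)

For a van der Waals gas, P_c = a/(27b²).
P_c = 5.51/(27×(0.0309)²) = 5.51/0.025780 = 213.7 bar

P_c ≈ 213.7 bar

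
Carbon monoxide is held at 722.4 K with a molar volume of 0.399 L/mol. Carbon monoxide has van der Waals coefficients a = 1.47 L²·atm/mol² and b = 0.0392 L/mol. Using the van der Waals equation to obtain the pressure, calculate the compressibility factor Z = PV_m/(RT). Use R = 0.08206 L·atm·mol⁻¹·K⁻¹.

Z ≈ 1.047

P = RT/(V_m − b) − a/V_m² = (0.08206)(722.4)/(0.399 − 0.0392) − 1.47/(0.399)²
  = 59.280/0.35980 − 9.2336 = 164.76 − 9.2336 = 155.53 atm
Z = PV_m/(RT) = (155.53)(0.399)/((0.08206)(722.4)) = 62.056/59.280 = 1.047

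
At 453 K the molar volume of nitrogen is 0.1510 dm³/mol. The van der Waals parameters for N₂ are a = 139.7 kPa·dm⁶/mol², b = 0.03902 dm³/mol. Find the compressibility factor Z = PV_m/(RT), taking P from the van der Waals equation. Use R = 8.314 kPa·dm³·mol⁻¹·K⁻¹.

P = RT/(V_m − b) − a/V_m² = (8.314)(453)/(0.1510 − 0.03902) − 139.7/(0.1510)²
  = 3766.2/0.11198 − 6126.9 = 33633 − 6126.9 = 27506 kPa
Z = PV_m/(RT) = (27506)(0.1510)/((8.314)(453)) = 4153.4/3766.2 = 1.103

Z ≈ 1.103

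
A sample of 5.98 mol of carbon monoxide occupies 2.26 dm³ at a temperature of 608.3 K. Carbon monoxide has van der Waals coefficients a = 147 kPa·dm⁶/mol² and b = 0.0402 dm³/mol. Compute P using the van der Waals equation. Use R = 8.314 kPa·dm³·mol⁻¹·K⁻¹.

P ≈ 13946 kPa

P = nRT/(V − nb) − a n²/V²
nRT/(V − nb) = (5.98)(8.314)(608.3)/(2.26 − 5.98×0.0402) = 30243/2.0196 = 14975 kPa
a n²/V² = (147)(5.98)²/(2.26)² = 1029.2 kPa
P = 14975 − 1029.2 = 13946 kPa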